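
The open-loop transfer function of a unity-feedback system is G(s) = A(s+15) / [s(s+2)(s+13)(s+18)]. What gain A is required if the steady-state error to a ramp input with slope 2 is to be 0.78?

80

One free integrator in G(s): this is a type 1 system.
K_v = lim_{s→0} s·G(s) = A·15 / (2·13·18) = (5/156)·A.
e_ss = 2/K_v = 0.78 ⇒ K_v = 100/39 ⇒ A = (100/39)/(5/156) = 80.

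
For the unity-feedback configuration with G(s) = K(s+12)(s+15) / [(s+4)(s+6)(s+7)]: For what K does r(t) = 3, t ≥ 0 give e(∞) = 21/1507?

The open loop has no poles at the origin → type 0 system.
K_p = lim_{s→0} G(s) = K·12·15 / (4·6·7) = (15/14)·K.
e_ss = 3/(1 + K_p) = 21/1507 ⇒ 1 + (15/14)·K = 1507/7 ⇒ K = 200.

200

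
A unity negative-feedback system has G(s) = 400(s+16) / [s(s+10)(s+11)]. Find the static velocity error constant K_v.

System type = 1 (one pole at s=0).
K_v = lim_{s→0} s·G(s) = 400·16 / (10·11) = 640/11.

640/11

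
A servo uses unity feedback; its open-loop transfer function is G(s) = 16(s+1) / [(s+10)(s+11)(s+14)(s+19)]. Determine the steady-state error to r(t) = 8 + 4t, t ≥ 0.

infinity

System type = 0 (no poles at s=0). Taking each input component in turn:
  • 8: e_ss = 8/(1+K_p) with K_p=4/7315 → 58520/7319.
  • 4t: a type-0 system cannot track it, e_ss → ∞.
The unbounded component dominates.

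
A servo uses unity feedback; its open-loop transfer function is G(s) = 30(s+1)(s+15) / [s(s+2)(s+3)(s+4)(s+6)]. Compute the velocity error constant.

G(s) has one factor of s in the denominator, so the system is type 1.
K_v = lim_{s→0} s·G(s) = 30·1·15 / (2·3·4·6) = 3.125.

3.125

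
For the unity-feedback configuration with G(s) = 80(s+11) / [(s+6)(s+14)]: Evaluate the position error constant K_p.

220/21

The open loop has no poles at the origin → type 0 system.
K_p = lim_{s→0} G(s) = 80·11 / (6·14) = 220/21.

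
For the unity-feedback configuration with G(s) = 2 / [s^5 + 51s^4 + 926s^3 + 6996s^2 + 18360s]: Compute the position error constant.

infinity

K_p = lim_{s→0} G(s); with 1 pole at the origin the limit diverges, so K_p = ∞.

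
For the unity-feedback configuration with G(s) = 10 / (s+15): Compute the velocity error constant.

G(s) has no factors of s in the denominator, so the system is type 0.
K_v = lim_{s→0} s·G(s) = 0 (the extra factor of s kills the finite limit).

0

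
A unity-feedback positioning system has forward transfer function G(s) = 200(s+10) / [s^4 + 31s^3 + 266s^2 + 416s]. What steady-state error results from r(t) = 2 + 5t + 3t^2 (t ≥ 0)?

infinity

Lowest-order denominator term is 416s, so the open loop has 1 pole at the origin → type 1 system. Treating each term separately:
  • 2: tracked with zero error.
  • 5t: e_ss = 5/K_v with K_v=125/26 → 1.04.
  • 3t^2: a type-1 system cannot track it, e_ss → ∞.
The unbounded component dominates.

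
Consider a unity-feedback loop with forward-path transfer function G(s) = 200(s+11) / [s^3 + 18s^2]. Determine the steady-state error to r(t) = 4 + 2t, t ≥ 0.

Lowest-order denominator term is 18s^2, so the open loop has 2 poles at the origin → type 2 system. Treating each term separately:
  • 4: tracked with zero error.
  • 2t: tracked with zero error.
Total e_ss = 0.

0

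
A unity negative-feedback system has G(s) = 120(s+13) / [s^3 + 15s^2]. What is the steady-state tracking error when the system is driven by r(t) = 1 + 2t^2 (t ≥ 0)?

Lowest-order denominator term is 15s^2, so the open loop has 2 poles at the origin → type 2 system. Treating each term separately:
  • 1: tracked with zero error.
  • 2t^2: e_ss = 4/K_a with K_a=104 → 1/26.
Total e_ss = 1/26.

1/26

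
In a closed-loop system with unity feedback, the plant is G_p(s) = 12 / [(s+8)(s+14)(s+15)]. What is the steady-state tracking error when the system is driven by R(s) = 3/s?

No free integrators in G_p(s): this is a type 0 system.
K_p = lim_{s→0} G_p(s) = 12 / (8·14·15) = 1/140.
e_ss = 3/(1 + K_p) = 3/(141/140) = 140/47.

140/47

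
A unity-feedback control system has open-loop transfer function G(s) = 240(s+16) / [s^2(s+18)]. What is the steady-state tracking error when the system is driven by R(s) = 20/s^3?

3/32

The open loop has two poles at the origin → type 2 system.
K_a = lim_{s→0} s^2·G(s) = 240·16 / (18) = 640/3.
r(t) = 10t^2 gives R(s) = 20/s^3.
e_ss = 20/K_a = 20/(640/3) = 3/32.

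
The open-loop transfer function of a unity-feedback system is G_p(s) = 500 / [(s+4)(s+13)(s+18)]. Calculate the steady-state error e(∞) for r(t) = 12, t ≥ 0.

2808/359

G_p(s) has no factors of s in the denominator, so the system is type 0.
K_p = lim_{s→0} G_p(s) = 500 / (4·13·18) = 125/234.
e_ss = 12/(1 + K_p) = 12/(359/234) = 2808/359.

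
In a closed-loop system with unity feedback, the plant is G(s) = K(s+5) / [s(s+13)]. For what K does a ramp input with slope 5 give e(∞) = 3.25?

4

The open loop has one pole at the origin → type 1 system.
K_v = lim_{s→0} s·G(s) = K·5 / (13) = (5/13)·K.
e_ss = 5/K_v = 3.25 ⇒ K_v = 20/13 ⇒ K = (20/13)/(5/13) = 4.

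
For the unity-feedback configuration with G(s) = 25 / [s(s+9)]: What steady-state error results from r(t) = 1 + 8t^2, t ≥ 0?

infinity

One free integrator in G(s): this is a type 1 system. Taking each input component in turn:
  • 1: tracked with zero error.
  • 8t^2: a type-1 system cannot track it, e_ss → ∞.
The unbounded component dominates.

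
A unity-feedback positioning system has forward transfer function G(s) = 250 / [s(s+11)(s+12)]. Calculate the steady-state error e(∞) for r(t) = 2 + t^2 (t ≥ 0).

infinity

G(s) has one factor of s in the denominator, so the system is type 1. Taking each input component in turn:
  • 2: tracked with zero error.
  • t^2: a type-1 system cannot track it, e_ss → ∞.
The unbounded component dominates.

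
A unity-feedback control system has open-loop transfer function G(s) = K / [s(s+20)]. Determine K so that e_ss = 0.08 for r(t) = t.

G(s) has one factor of s in the denominator, so the system is type 1.
K_v = lim_{s→0} s·G(s) = K / (20) = 0.05·K.
e_ss = 1/K_v = 0.08 ⇒ K_v = 12.5 ⇒ K = 12.5/0.05 = 250.

250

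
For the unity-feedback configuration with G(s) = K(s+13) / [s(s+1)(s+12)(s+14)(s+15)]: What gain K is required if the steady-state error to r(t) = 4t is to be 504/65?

100

The open loop has one pole at the origin → type 1 system.
K_v = lim_{s→0} s·G(s) = K·13 / (1·12·14·15) = (13/2520)·K.
e_ss = 4/K_v = 504/65 ⇒ K_v = 65/126 ⇒ K = (65/126)/(13/2520) = 100.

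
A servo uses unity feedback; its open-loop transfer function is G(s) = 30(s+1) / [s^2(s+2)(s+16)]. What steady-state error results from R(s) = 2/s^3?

Two free integrators in G(s): this is a type 2 system.
K_a = lim_{s→0} s^2·G(s) = 30·1 / (2·16) = 0.9375.
r(t) = t^2 gives R(s) = 2/s^3.
e_ss = 2/K_a = 2/0.9375 = 32/15.

32/15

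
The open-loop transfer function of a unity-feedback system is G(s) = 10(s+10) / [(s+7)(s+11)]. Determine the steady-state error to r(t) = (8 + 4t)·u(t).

infinity

The open loop has no poles at the origin → type 0 system. Treating each term separately:
  • 8: e_ss = 8/(1+K_p) with K_p=100/77 → 616/177.
  • 4t: a type-0 system cannot track it, e_ss → ∞.
The unbounded component dominates.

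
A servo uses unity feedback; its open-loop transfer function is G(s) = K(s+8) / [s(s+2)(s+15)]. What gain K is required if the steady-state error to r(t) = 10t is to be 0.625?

One free integrator in G(s): this is a type 1 system.
K_v = lim_{s→0} s·G(s) = K·8 / (2·15) = (4/15)·K.
e_ss = 10/K_v = 0.625 ⇒ K_v = 16 ⇒ K = 16/(4/15) = 60.

60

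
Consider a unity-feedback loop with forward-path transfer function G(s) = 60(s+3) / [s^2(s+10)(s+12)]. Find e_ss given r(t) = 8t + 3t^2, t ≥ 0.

The open loop has two poles at the origin → type 2 system. By superposition:
  • 8t: tracked with zero error.
  • 3t^2: e_ss = 6/K_a with K_a=1.5 → 4.
Total e_ss = 4.

4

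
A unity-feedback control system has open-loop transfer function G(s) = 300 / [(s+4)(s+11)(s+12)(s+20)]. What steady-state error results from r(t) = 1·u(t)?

176/181

G(s) has no factors of s in the denominator, so the system is type 0.
K_p = lim_{s→0} G(s) = 300 / (4·11·12·20) = 5/176.
e_ss = 1/(1 + K_p) = 1/(181/176) = 176/181.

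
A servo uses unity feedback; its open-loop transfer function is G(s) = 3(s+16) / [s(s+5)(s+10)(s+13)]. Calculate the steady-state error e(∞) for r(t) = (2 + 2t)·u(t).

325/12

System type = 1 (one pole at s=0). Taking each input component in turn:
  • 2: tracked with zero error.
  • 2t: e_ss = 2/K_v with K_v=24/325 → 325/12.
Total e_ss = 325/12.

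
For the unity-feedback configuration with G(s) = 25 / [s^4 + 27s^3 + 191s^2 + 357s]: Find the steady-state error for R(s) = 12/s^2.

Lowest-order denominator term is 357s, so the open loop has 1 pole at the origin → type 1 system.
K_v = lim_{s→0} s·G(s) = 25 / 357 = 25/357.
e_ss = 12/K_v = 12/(25/357) = 171.36.

171.36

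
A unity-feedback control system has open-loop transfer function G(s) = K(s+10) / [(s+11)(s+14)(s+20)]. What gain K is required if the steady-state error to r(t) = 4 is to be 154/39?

System type = 0 (no poles at s=0).
K_p = lim_{s→0} G(s) = K·10 / (11·14·20) = (1/308)·K.
e_ss = 4/(1 + K_p) = 154/39 ⇒ 1 + (1/308)·K = 78/77 ⇒ K = 4.

4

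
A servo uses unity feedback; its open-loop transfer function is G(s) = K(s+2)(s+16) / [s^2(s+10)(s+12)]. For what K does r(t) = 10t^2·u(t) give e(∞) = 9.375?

System type = 2 (two poles at s=0).
K_a = lim_{s→0} s^2·G(s) = K·2·16 / (10·12) = (4/15)·K.
e_ss = 20/K_a = 9.375 ⇒ K_a = 32/15 ⇒ K = (32/15)/(4/15) = 8.

8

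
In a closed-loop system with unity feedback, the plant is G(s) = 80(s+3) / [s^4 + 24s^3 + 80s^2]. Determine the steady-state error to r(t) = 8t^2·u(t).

16/3

Factoring s^2 from the denominator leaves a polynomial with constant term 80, so the system is type 2.
K_a = lim_{s→0} s^2·G(s) = 80·3 / 80 = 3.
r(t) = 8t^2 gives R(s) = 16/s^3.
e_ss = 16/K_a = 16/3.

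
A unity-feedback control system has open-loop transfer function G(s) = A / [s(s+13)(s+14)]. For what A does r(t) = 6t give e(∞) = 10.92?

The open loop has one pole at the origin → type 1 system.
K_v = lim_{s→0} s·G(s) = A / (13·14) = (1/182)·A.
e_ss = 6/K_v = 10.92 ⇒ K_v = 50/91 ⇒ A = (50/91)/(1/182) = 100.

100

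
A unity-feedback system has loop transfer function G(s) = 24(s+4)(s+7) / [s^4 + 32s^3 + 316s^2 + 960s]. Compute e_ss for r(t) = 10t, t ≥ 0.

100/7

The denominator has no term below 960s — 1 pole at s=0, type 1.
K_v = lim_{s→0} s·G(s) = 24·4·7 / 960 = 0.7.
e_ss = 10/K_v = 10/0.7 = 100/7.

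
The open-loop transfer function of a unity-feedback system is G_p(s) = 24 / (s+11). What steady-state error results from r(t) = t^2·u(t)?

No free integrators in G_p(s): this is a type 0 system.
For a type-0 system K_a = 0, so e_ss to a parabolic input is unbounded.

infinity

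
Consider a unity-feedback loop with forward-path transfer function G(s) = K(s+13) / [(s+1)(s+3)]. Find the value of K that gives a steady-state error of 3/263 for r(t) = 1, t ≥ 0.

20

G(s) has no factors of s in the denominator, so the system is type 0.
K_p = lim_{s→0} G(s) = K·13 / (1·3) = (13/3)·K.
e_ss = 1/(1 + K_p) = 3/263 ⇒ 1 + (13/3)·K = 263/3 ⇒ K = 20.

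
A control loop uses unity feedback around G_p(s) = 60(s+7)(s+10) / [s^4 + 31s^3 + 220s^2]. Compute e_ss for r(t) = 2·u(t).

Factoring s^2 from the denominator leaves a polynomial with constant term 220, so the system is type 2.
K_p = ∞ for a type-2 system; e_ss to a step is zero.

0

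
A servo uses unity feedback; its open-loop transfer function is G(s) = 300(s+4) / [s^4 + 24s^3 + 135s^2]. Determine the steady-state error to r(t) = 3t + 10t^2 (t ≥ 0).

Lowest-order denominator term is 135s^2, so the open loop has 2 poles at the origin → type 2 system. Taking each input component in turn:
  • 3t: tracked with zero error.
  • 10t^2: e_ss = 20/K_a with K_a=80/9 → 2.25.
Total e_ss = 2.25.

2.25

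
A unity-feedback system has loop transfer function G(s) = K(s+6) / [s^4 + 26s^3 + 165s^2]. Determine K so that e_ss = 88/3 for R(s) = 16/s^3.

The denominator has no term below 165s^2 — 2 poles at s=0, type 2.
K_a = lim_{s→0} s^2·G(s) = K·6 / 165 = (2/55)·K.
e_ss = 16/K_a = 88/3 ⇒ K_a = 6/11 ⇒ K = (6/11)/(2/55) = 15.

15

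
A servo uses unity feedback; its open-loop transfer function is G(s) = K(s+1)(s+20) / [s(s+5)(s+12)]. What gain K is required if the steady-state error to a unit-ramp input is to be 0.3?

10

G(s) has one factor of s in the denominator, so the system is type 1.
K_v = lim_{s→0} s·G(s) = K·1·20 / (5·12) = (1/3)·K.
e_ss = 1/K_v = 0.3 ⇒ K_v = 10/3 ⇒ K = (10/3)/(1/3) = 10.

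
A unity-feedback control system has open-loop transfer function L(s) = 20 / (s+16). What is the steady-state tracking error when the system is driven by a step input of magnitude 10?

System type = 0 (no poles at s=0).
K_p = lim_{s→0} L(s) = 20 / (16) = 1.25.
e_ss = 10/(1 + K_p) = 10/2.25 = 40/9.

40/9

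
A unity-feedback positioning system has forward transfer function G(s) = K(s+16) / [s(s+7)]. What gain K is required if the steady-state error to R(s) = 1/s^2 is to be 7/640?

G(s) has one factor of s in the denominator, so the system is type 1.
K_v = lim_{s→0} s·G(s) = K·16 / (7) = (16/7)·K.
e_ss = 1/K_v = 7/640 ⇒ K_v = 640/7 ⇒ K = (640/7)/(16/7) = 40.

40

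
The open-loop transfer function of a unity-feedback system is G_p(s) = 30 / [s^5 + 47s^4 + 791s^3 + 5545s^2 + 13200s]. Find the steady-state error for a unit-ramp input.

Lowest-order denominator term is 13200s, so the open loop has 1 pole at the origin → type 1 system.
K_v = lim_{s→0} s·G_p(s) = 30 / 13200 = 1/440.
e_ss = 1/K_v = 1/(1/440) = 440.

440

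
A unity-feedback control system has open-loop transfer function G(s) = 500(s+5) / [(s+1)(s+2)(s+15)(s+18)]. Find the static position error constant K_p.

G(s) has no factors of s in the denominator, so the system is type 0.
K_p = lim_{s→0} G(s) = 500·5 / (1·2·15·18) = 125/27.

125/27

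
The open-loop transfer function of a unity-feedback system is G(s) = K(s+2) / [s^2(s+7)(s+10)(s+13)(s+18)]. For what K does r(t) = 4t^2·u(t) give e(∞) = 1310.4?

50

System type = 2 (two poles at s=0).
K_a = lim_{s→0} s^2·G(s) = K·2 / (7·10·13·18) = (1/8190)·K.
e_ss = 8/K_a = 1310.4 ⇒ K_a = 5/819 ⇒ K = (5/819)/(1/8190) = 50.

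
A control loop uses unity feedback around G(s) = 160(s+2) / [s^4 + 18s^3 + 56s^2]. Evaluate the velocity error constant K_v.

K_v = lim_{s→0} s·G(s); with 2 poles at the origin the limit diverges, so K_v = ∞.

infinity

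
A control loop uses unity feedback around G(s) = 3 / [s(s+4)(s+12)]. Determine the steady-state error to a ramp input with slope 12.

One free integrator in G(s): this is a type 1 system.
K_v = lim_{s→0} s·G(s) = 3 / (4·12) = 0.0625.
e_ss = 12/K_v = 12/0.0625 = 192.

192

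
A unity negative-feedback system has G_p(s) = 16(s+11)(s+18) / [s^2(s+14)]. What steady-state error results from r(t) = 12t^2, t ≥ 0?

7/66

Two free integrators in G_p(s): this is a type 2 system.
K_a = lim_{s→0} s^2·G_p(s) = 16·11·18 / (14) = 1584/7.
r(t) = 12t^2 gives R(s) = 24/s^3.
e_ss = 24/K_a = 24/(1584/7) = 7/66.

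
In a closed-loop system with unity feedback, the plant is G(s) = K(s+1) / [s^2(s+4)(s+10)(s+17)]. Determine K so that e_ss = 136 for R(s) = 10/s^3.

50

Two free integrators in G(s): this is a type 2 system.
K_a = lim_{s→0} s^2·G(s) = K·1 / (4·10·17) = (1/680)·K.
e_ss = 10/K_a = 136 ⇒ K_a = 5/68 ⇒ K = (5/68)/(1/680) = 50.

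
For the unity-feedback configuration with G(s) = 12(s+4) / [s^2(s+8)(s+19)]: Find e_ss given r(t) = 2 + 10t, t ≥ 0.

G(s) has two factors of s in the denominator, so the system is type 2. Treating each term separately:
  • 2: tracked with zero error.
  • 10t: tracked with zero error.
Total e_ss = 0.

0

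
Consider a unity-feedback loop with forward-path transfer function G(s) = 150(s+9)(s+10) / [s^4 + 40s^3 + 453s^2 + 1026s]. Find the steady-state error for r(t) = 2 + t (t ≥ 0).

0.076

Lowest-order denominator term is 1026s, so the open loop has 1 pole at the origin → type 1 system. By superposition:
  • 2: tracked with zero error.
  • t: e_ss = 1/K_v with K_v=250/19 → 0.076.
Total e_ss = 0.076.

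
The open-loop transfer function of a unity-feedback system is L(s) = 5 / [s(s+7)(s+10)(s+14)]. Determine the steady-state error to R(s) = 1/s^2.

196

System type = 1 (one pole at s=0).
K_v = lim_{s→0} s·L(s) = 5 / (7·10·14) = 1/196.
e_ss = 1/K_v = 1/(1/196) = 196.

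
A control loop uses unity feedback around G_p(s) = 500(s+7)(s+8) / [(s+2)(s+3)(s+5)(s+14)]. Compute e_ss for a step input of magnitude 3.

9/203

No free integrators in G_p(s): this is a type 0 system.
K_p = lim_{s→0} G_p(s) = 500·7·8 / (2·3·5·14) = 200/3.
e_ss = 3/(1 + K_p) = 3/(203/3) = 9/203.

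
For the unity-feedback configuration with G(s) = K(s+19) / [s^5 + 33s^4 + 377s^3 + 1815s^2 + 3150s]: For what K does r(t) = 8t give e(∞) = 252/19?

100

Factoring s from the denominator leaves a polynomial with constant term 3150, so the system is type 1.
K_v = lim_{s→0} s·G(s) = K·19 / 3150 = (19/3150)·K.
e_ss = 8/K_v = 252/19 ⇒ K_v = 38/63 ⇒ K = (38/63)/(19/3150) = 100.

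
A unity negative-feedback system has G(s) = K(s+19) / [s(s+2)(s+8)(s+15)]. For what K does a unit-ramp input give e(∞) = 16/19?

15

One free integrator in G(s): this is a type 1 system.
K_v = lim_{s→0} s·G(s) = K·19 / (2·8·15) = (19/240)·K.
e_ss = 1/K_v = 16/19 ⇒ K_v = 1.1875 ⇒ K = 1.1875/(19/240) = 15.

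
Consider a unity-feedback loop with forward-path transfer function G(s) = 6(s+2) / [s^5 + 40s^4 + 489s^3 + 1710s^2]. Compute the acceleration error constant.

The denominator has no term below 1710s^2 — 2 poles at s=0, type 2.
K_a = lim_{s→0} s^2·G(s) = 6·2 / 1710 = 2/285.

2/285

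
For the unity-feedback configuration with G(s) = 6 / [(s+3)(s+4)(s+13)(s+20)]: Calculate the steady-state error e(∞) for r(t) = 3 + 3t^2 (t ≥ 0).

System type = 0 (no poles at s=0). Treating each term separately:
  • 3: e_ss = 3/(1+K_p) with K_p=1/520 → 1560/521.
  • 3t^2: a type-0 system cannot track it, e_ss → ∞.
The unbounded component dominates.

infinity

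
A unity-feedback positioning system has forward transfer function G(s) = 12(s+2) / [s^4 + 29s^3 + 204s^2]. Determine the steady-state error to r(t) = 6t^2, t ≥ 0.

102

Factoring s^2 from the denominator leaves a polynomial with constant term 204, so the system is type 2.
K_a = lim_{s→0} s^2·G(s) = 12·2 / 204 = 2/17.
r(t) = 6t^2 gives R(s) = 12/s^3.
e_ss = 12/K_a = 12/(2/17) = 102.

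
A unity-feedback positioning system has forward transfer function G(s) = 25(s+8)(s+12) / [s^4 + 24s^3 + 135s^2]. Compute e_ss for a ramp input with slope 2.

Factoring s^2 from the denominator leaves a polynomial with constant term 135, so the system is type 2.
K_v = ∞ for a type-2 system; e_ss to a ramp is zero.

0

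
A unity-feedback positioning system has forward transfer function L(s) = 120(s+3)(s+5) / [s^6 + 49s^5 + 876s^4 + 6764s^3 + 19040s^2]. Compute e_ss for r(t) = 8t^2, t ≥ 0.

The denominator has no term below 19040s^2 — 2 poles at s=0, type 2.
K_a = lim_{s→0} s^2·L(s) = 120·3·5 / 19040 = 45/476.
r(t) = 8t^2 gives R(s) = 16/s^3.
e_ss = 16/K_a = 16/(45/476) = 7616/45.

7616/45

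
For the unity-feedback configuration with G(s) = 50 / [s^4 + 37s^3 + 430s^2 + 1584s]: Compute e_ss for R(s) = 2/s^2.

Factoring s from the denominator leaves a polynomial with constant term 1584, so the system is type 1.
K_v = lim_{s→0} s·G(s) = 50 / 1584 = 25/792.
e_ss = 2/K_v = 2/(25/792) = 63.36.

63.36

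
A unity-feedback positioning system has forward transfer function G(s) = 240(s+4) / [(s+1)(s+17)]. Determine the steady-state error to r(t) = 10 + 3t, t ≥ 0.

infinity

G(s) has no factors of s in the denominator, so the system is type 0. Treating each term separately:
  • 10: e_ss = 10/(1+K_p) with K_p=960/17 → 170/977.
  • 3t: a type-0 system cannot track it, e_ss → ∞.
The unbounded component dominates.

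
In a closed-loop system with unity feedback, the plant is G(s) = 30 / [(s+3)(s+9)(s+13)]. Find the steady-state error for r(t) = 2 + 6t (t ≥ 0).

infinity

The open loop has no poles at the origin → type 0 system. Taking each input component in turn:
  • 2: e_ss = 2/(1+K_p) with K_p=10/117 → 234/127.
  • 6t: a type-0 system cannot track it, e_ss → ∞.
The unbounded component dominates.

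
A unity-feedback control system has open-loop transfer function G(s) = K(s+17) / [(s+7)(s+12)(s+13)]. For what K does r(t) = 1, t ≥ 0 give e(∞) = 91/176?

60

No free integrators in G(s): this is a type 0 system.
K_p = lim_{s→0} G(s) = K·17 / (7·12·13) = (17/1092)·K.
e_ss = 1/(1 + K_p) = 91/176 ⇒ 1 + (17/1092)·K = 176/91 ⇒ K = 60.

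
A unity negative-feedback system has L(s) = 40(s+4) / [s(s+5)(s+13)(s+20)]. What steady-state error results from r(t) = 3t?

24.375

System type = 1 (one pole at s=0).
K_v = lim_{s→0} s·L(s) = 40·4 / (5·13·20) = 8/65.
e_ss = 3/K_v = 3/(8/65) = 24.375.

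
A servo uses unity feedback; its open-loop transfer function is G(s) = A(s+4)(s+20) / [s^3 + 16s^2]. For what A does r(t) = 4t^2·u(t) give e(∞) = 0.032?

Lowest-order denominator term is 16s^2, so the open loop has 2 poles at the origin → type 2 system.
K_a = lim_{s→0} s^2·G(s) = A·4·20 / 16 = 5·A.
e_ss = 8/K_a = 0.032 ⇒ K_a = 250 ⇒ A = 250/5 = 50.

50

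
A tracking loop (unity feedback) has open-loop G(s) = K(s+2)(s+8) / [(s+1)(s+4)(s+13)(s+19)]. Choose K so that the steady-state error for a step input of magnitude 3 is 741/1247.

G(s) has no factors of s in the denominator, so the system is type 0.
K_p = lim_{s→0} G(s) = K·2·8 / (1·4·13·19) = (4/247)·K.
e_ss = 3/(1 + K_p) = 741/1247 ⇒ 1 + (4/247)·K = 1247/247 ⇒ K = 250.

250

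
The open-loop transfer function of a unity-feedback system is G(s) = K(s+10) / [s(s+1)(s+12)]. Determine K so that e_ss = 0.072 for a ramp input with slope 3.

System type = 1 (one pole at s=0).
K_v = lim_{s→0} s·G(s) = K·10 / (1·12) = (5/6)·K.
e_ss = 3/K_v = 0.072 ⇒ K_v = 125/3 ⇒ K = (125/3)/(5/6) = 50.

50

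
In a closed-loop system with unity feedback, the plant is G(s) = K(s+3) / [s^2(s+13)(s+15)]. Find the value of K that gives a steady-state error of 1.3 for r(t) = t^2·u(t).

System type = 2 (two poles at s=0).
K_a = lim_{s→0} s^2·G(s) = K·3 / (13·15) = (1/65)·K.
e_ss = 2/K_a = 1.3 ⇒ K_a = 20/13 ⇒ K = (20/13)/(1/65) = 100.

100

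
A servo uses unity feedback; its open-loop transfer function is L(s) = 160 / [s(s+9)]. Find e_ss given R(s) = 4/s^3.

infinity

The open loop has one pole at the origin → type 1 system.
For a type-1 system K_a = 0, so e_ss to a parabolic input is unbounded.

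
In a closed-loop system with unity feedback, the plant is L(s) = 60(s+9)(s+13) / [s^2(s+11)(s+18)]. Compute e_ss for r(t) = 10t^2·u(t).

22/39

System type = 2 (two poles at s=0).
K_a = lim_{s→0} s^2·L(s) = 60·9·13 / (11·18) = 390/11.
r(t) = 10t^2 gives R(s) = 20/s^3.
e_ss = 20/K_a = 20/(390/11) = 22/39.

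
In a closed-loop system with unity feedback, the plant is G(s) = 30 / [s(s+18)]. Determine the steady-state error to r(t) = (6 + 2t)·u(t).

1.2

System type = 1 (one pole at s=0). By superposition:
  • 6: tracked with zero error.
  • 2t: e_ss = 2/K_v with K_v=5/3 → 1.2.
Total e_ss = 1.2.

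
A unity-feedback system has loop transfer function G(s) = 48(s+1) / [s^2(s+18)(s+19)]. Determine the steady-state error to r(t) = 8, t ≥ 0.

0

System type = 2 (two poles at s=0).
A type-2 system has K_p = ∞, so it tracks a step input with zero steady-state error.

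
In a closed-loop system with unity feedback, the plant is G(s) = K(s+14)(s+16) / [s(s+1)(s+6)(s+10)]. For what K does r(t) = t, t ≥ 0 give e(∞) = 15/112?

G(s) has one factor of s in the denominator, so the system is type 1.
K_v = lim_{s→0} s·G(s) = K·14·16 / (1·6·10) = (56/15)·K.
e_ss = 1/K_v = 15/112 ⇒ K_v = 112/15 ⇒ K = (112/15)/(56/15) = 2.

2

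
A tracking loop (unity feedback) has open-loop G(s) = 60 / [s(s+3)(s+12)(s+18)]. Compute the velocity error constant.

The open loop has one pole at the origin → type 1 system.
K_v = lim_{s→0} s·G(s) = 60 / (3·12·18) = 5/54.

5/54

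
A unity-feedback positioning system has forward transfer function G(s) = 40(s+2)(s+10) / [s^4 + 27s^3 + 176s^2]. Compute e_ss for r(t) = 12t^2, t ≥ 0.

Lowest-order denominator term is 176s^2, so the open loop has 2 poles at the origin → type 2 system.
K_a = lim_{s→0} s^2·G(s) = 40·2·10 / 176 = 50/11.
r(t) = 12t^2 gives R(s) = 24/s^3.
e_ss = 24/K_a = 24/(50/11) = 5.28.

5.28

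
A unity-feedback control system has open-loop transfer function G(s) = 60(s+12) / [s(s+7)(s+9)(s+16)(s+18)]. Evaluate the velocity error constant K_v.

5/126

One free integrator in G(s): this is a type 1 system.
K_v = lim_{s→0} s·G(s) = 60·12 / (7·9·16·18) = 5/126.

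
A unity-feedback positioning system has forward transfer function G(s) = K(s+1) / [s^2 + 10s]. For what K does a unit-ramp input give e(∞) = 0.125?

Lowest-order denominator term is 10s, so the open loop has 1 pole at the origin → type 1 system.
K_v = lim_{s→0} s·G(s) = K·1 / 10 = 0.1·K.
e_ss = 1/K_v = 0.125 ⇒ K_v = 8 ⇒ K = 8/0.1 = 80.

80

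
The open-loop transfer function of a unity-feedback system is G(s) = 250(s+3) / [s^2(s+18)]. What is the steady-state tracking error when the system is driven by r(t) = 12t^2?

System type = 2 (two poles at s=0).
K_a = lim_{s→0} s^2·G(s) = 250·3 / (18) = 125/3.
r(t) = 12t^2 gives R(s) = 24/s^3.
e_ss = 24/K_a = 24/(125/3) = 0.576.

0.576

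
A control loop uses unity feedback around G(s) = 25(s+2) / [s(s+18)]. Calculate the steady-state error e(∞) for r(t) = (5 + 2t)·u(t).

0.72

The open loop has one pole at the origin → type 1 system. Treating each term separately:
  • 5: tracked with zero error.
  • 2t: e_ss = 2/K_v with K_v=25/9 → 0.72.
Total e_ss = 0.72.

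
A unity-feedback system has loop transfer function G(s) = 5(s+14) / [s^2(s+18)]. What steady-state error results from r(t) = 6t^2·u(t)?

Two free integrators in G(s): this is a type 2 system.
K_a = lim_{s→0} s^2·G(s) = 5·14 / (18) = 35/9.
r(t) = 6t^2 gives R(s) = 12/s^3.
e_ss = 12/K_a = 12/(35/9) = 108/35.

108/35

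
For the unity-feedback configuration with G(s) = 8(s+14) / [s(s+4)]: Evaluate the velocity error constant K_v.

28

G(s) has one factor of s in the denominator, so the system is type 1.
K_v = lim_{s→0} s·G(s) = 8·14 / (4) = 28.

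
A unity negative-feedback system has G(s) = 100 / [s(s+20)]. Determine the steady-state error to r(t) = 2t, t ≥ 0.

0.4

One free integrator in G(s): this is a type 1 system.
K_v = lim_{s→0} s·G(s) = 100 / (20) = 5.
e_ss = 2/K_v = 2/5 = 0.4.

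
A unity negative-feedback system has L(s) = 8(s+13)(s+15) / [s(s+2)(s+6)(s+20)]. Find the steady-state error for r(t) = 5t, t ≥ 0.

10/13

L(s) has one factor of s in the denominator, so the system is type 1.
K_v = lim_{s→0} s·L(s) = 8·13·15 / (2·6·20) = 6.5.
e_ss = 5/K_v = 5/6.5 = 10/13.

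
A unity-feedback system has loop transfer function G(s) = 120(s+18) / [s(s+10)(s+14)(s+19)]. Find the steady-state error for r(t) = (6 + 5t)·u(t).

One free integrator in G(s): this is a type 1 system. Taking each input component in turn:
  • 6: tracked with zero error.
  • 5t: e_ss = 5/K_v with K_v=108/133 → 665/108.
Total e_ss = 665/108.

665/108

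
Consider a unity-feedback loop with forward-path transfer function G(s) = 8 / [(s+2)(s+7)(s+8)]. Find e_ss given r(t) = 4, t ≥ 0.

56/15

System type = 0 (no poles at s=0).
K_p = lim_{s→0} G(s) = 8 / (2·7·8) = 1/14.
e_ss = 4/(1 + K_p) = 4/(15/14) = 56/15.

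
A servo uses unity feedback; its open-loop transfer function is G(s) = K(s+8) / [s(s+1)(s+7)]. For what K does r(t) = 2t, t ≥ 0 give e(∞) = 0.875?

2

G(s) has one factor of s in the denominator, so the system is type 1.
K_v = lim_{s→0} s·G(s) = K·8 / (1·7) = (8/7)·K.
e_ss = 2/K_v = 0.875 ⇒ K_v = 16/7 ⇒ K = (16/7)/(8/7) = 2.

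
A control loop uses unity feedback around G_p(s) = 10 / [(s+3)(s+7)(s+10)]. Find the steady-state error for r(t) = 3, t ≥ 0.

No free integrators in G_p(s): this is a type 0 system.
K_p = lim_{s→0} G_p(s) = 10 / (3·7·10) = 1/21.
e_ss = 3/(1 + K_p) = 3/(22/21) = 63/22.

63/22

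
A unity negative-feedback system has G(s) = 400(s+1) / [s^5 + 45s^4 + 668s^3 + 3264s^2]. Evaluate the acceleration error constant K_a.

Lowest-order denominator term is 3264s^2, so the open loop has 2 poles at the origin → type 2 system.
K_a = lim_{s→0} s^2·G(s) = 400·1 / 3264 = 25/204.

25/204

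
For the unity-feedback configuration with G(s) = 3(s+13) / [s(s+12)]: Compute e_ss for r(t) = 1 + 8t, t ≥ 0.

G(s) has one factor of s in the denominator, so the system is type 1. Treating each term separately:
  • 1: tracked with zero error.
  • 8t: e_ss = 8/K_v with K_v=3.25 → 32/13.
Total e_ss = 32/13.

32/13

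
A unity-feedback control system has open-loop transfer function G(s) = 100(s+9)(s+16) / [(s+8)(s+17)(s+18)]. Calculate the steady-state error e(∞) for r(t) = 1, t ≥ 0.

17/117

G(s) has no factors of s in the denominator, so the system is type 0.
K_p = lim_{s→0} G(s) = 100·9·16 / (8·17·18) = 100/17.
e_ss = 1/(1 + K_p) = 1/(117/17) = 17/117.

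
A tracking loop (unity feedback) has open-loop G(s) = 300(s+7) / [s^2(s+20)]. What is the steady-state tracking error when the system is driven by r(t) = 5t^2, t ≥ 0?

2/21

System type = 2 (two poles at s=0).
K_a = lim_{s→0} s^2·G(s) = 300·7 / (20) = 105.
r(t) = 5t^2 gives R(s) = 10/s^3.
e_ss = 10/K_a = 10/105 = 2/21.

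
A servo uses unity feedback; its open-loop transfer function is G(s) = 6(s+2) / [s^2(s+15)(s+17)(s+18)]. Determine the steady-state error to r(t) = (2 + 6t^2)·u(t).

System type = 2 (two poles at s=0). Treating each term separately:
  • 2: tracked with zero error.
  • 6t^2: e_ss = 12/K_a with K_a=2/765 → 4590.
Total e_ss = 4590.

4590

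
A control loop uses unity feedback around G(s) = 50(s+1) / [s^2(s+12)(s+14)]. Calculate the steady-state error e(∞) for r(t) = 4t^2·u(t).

26.88

System type = 2 (two poles at s=0).
K_a = lim_{s→0} s^2·G(s) = 50·1 / (12·14) = 25/84.
r(t) = 4t^2 gives R(s) = 8/s^3.
e_ss = 8/K_a = 8/(25/84) = 26.88.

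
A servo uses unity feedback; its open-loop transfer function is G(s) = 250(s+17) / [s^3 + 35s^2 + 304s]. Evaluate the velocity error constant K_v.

The denominator has no term below 304s — 1 pole at s=0, type 1.
K_v = lim_{s→0} s·G(s) = 250·17 / 304 = 2125/152.

2125/152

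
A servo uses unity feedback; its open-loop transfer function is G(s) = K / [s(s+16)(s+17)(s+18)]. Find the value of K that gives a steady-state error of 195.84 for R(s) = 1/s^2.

One free integrator in G(s): this is a type 1 system.
K_v = lim_{s→0} s·G(s) = K / (16·17·18) = (1/4896)·K.
e_ss = 1/K_v = 195.84 ⇒ K_v = 25/4896 ⇒ K = (25/4896)/(1/4896) = 25.

25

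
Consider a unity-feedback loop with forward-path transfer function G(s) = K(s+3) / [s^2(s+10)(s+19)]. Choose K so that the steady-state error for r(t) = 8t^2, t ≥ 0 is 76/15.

The open loop has two poles at the origin → type 2 system.
K_a = lim_{s→0} s^2·G(s) = K·3 / (10·19) = (3/190)·K.
e_ss = 16/K_a = 76/15 ⇒ K_a = 60/19 ⇒ K = (60/19)/(3/190) = 200.

200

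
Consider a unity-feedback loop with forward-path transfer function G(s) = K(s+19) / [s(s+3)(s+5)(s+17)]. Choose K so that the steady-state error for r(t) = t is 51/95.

One free integrator in G(s): this is a type 1 system.
K_v = lim_{s→0} s·G(s) = K·19 / (3·5·17) = (19/255)·K.
e_ss = 1/K_v = 51/95 ⇒ K_v = 95/51 ⇒ K = (95/51)/(19/255) = 25.

25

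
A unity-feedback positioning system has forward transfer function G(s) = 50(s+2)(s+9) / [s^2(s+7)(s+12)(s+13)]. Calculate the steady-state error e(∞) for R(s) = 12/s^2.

0

The open loop has two poles at the origin → type 2 system.
A type-2 system has K_v = ∞, so it tracks a ramp input with zero steady-state error.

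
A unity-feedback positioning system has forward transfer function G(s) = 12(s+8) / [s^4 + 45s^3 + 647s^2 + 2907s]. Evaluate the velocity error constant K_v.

The denominator has no term below 2907s — 1 pole at s=0, type 1.
K_v = lim_{s→0} s·G(s) = 12·8 / 2907 = 32/969.

32/969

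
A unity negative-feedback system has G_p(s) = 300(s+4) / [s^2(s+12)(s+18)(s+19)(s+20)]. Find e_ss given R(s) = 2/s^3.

136.8

System type = 2 (two poles at s=0).
K_a = lim_{s→0} s^2·G_p(s) = 300·4 / (12·18·19·20) = 5/342.
r(t) = t^2 gives R(s) = 2/s^3.
e_ss = 2/K_a = 2/(5/342) = 136.8.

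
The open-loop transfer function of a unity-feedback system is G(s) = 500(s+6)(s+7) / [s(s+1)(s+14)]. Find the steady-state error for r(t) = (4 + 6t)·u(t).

0.004

System type = 1 (one pole at s=0). Taking each input component in turn:
  • 4: tracked with zero error.
  • 6t: e_ss = 6/K_v with K_v=1500 → 0.004.
Total e_ss = 0.004.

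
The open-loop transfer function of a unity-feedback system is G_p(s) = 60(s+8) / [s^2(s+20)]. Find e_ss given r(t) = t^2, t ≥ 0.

The open loop has two poles at the origin → type 2 system.
K_a = lim_{s→0} s^2·G_p(s) = 60·8 / (20) = 24.
r(t) = t^2 gives R(s) = 2/s^3.
e_ss = 2/K_a = 2/24 = 1/12.

1/12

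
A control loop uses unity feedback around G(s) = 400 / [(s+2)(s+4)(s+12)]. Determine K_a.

0

No free integrators in G(s): this is a type 0 system.
K_a = lim_{s→0} s^2·G(s) = 0 (the extra factor of s kills the finite limit).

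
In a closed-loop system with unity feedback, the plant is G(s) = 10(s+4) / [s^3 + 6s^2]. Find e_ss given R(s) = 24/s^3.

3.6

The denominator has no term below 6s^2 — 2 poles at s=0, type 2.
K_a = lim_{s→0} s^2·G(s) = 10·4 / 6 = 20/3.
r(t) = 12t^2 gives R(s) = 24/s^3.
e_ss = 24/K_a = 24/(20/3) = 3.6.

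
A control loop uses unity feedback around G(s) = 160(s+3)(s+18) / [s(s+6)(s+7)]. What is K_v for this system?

1440/7

One free integrator in G(s): this is a type 1 system.
K_v = lim_{s→0} s·G(s) = 160·3·18 / (6·7) = 1440/7.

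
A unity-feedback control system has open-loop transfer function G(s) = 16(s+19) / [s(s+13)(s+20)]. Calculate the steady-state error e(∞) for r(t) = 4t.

G(s) has one factor of s in the denominator, so the system is type 1.
K_v = lim_{s→0} s·G(s) = 16·19 / (13·20) = 76/65.
e_ss = 4/K_v = 4/(76/65) = 65/19.

65/19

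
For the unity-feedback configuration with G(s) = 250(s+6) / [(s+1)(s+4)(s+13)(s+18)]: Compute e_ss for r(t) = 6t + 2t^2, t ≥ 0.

The open loop has no poles at the origin → type 0 system. Taking each input component in turn:
  • 6t: a type-0 system cannot track it, e_ss → ∞.
  • 2t^2: a type-0 system cannot track it, e_ss → ∞.
The unbounded component dominates.

infinity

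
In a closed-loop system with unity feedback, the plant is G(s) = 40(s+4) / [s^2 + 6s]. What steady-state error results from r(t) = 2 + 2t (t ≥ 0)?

The denominator has no term below 6s — 1 pole at s=0, type 1. Treating each term separately:
  • 2: tracked with zero error.
  • 2t: e_ss = 2/K_v with K_v=80/3 → 0.075.
Total e_ss = 0.075.

0.075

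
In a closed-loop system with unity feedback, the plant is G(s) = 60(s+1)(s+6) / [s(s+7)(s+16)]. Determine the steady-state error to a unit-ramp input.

The open loop has one pole at the origin → type 1 system.
K_v = lim_{s→0} s·G(s) = 60·1·6 / (7·16) = 45/14.
e_ss = 1/K_v = 1/(45/14) = 14/45.

14/45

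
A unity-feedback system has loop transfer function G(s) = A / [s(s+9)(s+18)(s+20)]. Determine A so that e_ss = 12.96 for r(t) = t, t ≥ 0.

250

System type = 1 (one pole at s=0).
K_v = lim_{s→0} s·G(s) = A / (9·18·20) = (1/3240)·A.
e_ss = 1/K_v = 12.96 ⇒ K_v = 25/324 ⇒ A = (25/324)/(1/3240) = 250.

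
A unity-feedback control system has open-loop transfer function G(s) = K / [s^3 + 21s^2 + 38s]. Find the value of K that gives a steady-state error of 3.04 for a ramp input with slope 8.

100

The denominator has no term below 38s — 1 pole at s=0, type 1.
K_v = lim_{s→0} s·G(s) = K / 38 = (1/38)·K.
e_ss = 8/K_v = 3.04 ⇒ K_v = 50/19 ⇒ K = (50/19)/(1/38) = 100.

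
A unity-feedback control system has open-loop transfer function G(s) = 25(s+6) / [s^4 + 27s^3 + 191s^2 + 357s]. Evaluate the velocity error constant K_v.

Lowest-order denominator term is 357s, so the open loop has 1 pole at the origin → type 1 system.
K_v = lim_{s→0} s·G(s) = 25·6 / 357 = 50/119.

50/119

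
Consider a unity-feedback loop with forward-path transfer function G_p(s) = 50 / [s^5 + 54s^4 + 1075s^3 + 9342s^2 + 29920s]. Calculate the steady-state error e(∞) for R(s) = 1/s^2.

598.4

Factoring s from the denominator leaves a polynomial with constant term 29920, so the system is type 1.
K_v = lim_{s→0} s·G_p(s) = 50 / 29920 = 5/2992.
e_ss = 1/K_v = 1/(5/2992) = 598.4.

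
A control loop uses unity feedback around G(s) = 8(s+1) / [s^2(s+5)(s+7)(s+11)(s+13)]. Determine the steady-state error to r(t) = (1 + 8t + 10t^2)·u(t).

G(s) has two factors of s in the denominator, so the system is type 2. Taking each input component in turn:
  • 1: tracked with zero error.
  • 8t: tracked with zero error.
  • 10t^2: e_ss = 20/K_a with K_a=8/5005 → 12512.5.
Total e_ss = 12512.5.

12512.5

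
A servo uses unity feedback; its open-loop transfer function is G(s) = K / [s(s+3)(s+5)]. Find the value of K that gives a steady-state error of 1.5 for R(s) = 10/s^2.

100

G(s) has one factor of s in the denominator, so the system is type 1.
K_v = lim_{s→0} s·G(s) = K / (3·5) = (1/15)·K.
e_ss = 10/K_v = 1.5 ⇒ K_v = 20/3 ⇒ K = (20/3)/(1/15) = 100.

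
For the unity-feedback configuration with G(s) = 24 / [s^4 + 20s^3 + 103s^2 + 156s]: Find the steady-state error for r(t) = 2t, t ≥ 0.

13

The denominator has no term below 156s — 1 pole at s=0, type 1.
K_v = lim_{s→0} s·G(s) = 24 / 156 = 2/13.
e_ss = 2/K_v = 2/(2/13) = 13.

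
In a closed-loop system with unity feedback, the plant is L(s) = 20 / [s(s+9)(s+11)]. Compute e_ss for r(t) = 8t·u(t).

39.6

System type = 1 (one pole at s=0).
K_v = lim_{s→0} s·L(s) = 20 / (9·11) = 20/99.
e_ss = 8/K_v = 8/(20/99) = 39.6.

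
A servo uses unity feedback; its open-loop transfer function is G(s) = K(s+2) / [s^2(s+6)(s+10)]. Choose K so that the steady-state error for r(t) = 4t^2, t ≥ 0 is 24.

System type = 2 (two poles at s=0).
K_a = lim_{s→0} s^2·G(s) = K·2 / (6·10) = (1/30)·K.
e_ss = 8/K_a = 24 ⇒ K_a = 1/3 ⇒ K = (1/3)/(1/30) = 10.

10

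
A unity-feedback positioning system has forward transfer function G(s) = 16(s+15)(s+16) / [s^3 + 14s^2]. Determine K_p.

infinity

K_p = lim_{s→0} G(s); with 2 poles at the origin the limit diverges, so K_p = ∞.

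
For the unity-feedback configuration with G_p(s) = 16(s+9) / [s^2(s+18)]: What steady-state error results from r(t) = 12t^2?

System type = 2 (two poles at s=0).
K_a = lim_{s→0} s^2·G_p(s) = 16·9 / (18) = 8.
r(t) = 12t^2 gives R(s) = 24/s^3.
e_ss = 24/K_a = 24/8 = 3.

3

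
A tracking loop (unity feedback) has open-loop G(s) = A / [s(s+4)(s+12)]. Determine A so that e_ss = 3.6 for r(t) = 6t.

80

The open loop has one pole at the origin → type 1 system.
K_v = lim_{s→0} s·G(s) = A / (4·12) = (1/48)·A.
e_ss = 6/K_v = 3.6 ⇒ K_v = 5/3 ⇒ A = (5/3)/(1/48) = 80.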